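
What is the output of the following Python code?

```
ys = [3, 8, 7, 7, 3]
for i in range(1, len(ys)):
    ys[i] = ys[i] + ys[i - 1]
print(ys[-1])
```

i=1: ys[1] = 8+3 = 11 → [3, 11, 7, 7, 3]
i=2: ys[2] = 7+11 = 18 → [3, 11, 18, 7, 3]
i=3: ys[3] = 7+18 = 25 → [3, 11, 18, 25, 3]
i=4: ys[4] = 3+25 = 28 → [3, 11, 18, 25, 28]

28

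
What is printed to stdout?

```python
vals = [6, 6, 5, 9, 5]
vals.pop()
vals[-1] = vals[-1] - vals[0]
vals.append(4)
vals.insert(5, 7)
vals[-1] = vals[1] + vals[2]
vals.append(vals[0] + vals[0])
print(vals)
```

[6, 6, 5, 3, 4, 11, 12]

pop() removes 5 → [6, 6, 5, 9]
vals[-1] = vals[-1]-vals[0] = 9-6 = 3 → [6, 6, 5, 3]
append 4 → [6, 6, 5, 3, 4]
insert 7 at 5 → [6, 6, 5, 3, 4, 7]
vals[-1] = vals[1]+vals[2] = 6+5 = 11 → [6, 6, 5, 3, 4, 11]
append vals[0]+vals[0] = 6+6 = 12 → [6, 6, 5, 3, 4, 11, 12]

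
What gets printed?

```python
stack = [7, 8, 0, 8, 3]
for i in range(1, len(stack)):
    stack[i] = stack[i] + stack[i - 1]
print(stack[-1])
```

26

i=1: stack[1] = 8+7 = 15 → [7, 15, 0, 8, 3]
i=2: stack[2] = 0+15 = 15 → [7, 15, 15, 8, 3]
i=3: stack[3] = 8+15 = 23 → [7, 15, 15, 23, 3]
i=4: stack[4] = 3+23 = 26 → [7, 15, 15, 23, 26]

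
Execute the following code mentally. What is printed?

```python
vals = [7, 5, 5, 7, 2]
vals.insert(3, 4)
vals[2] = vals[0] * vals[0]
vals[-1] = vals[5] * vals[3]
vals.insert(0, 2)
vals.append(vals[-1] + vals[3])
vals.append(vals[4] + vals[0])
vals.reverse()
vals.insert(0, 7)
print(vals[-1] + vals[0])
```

9

insert 4 at 3 → [7, 5, 5, 4, 7, 2]
vals[2] = vals[0]*vals[0] = 7*7 = 49 → [7, 5, 49, 4, 7, 2]
vals[-1] = vals[5]*vals[3] = 2*4 = 8 → [7, 5, 49, 4, 7, 8]
insert 2 at 0 → [2, 7, 5, 49, 4, 7, 8]
append vals[-1]+vals[3] = 8+49 = 57 → [2, 7, 5, 49, 4, 7, 8, 57]
append vals[4]+vals[0] = 4+2 = 6 → [2, 7, 5, 49, 4, 7, 8, 57, 6]
reverse → [6, 57, 8, 7, 4, 49, 5, 7, 2]
insert 7 at 0 → [7, 6, 57, 8, 7, 4, 49, 5, 7, 2]
vals[-1]+vals[0] = 2+7 = 9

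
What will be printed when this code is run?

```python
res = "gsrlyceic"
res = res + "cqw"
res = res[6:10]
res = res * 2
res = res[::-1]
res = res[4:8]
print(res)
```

+ 'cqw' → 'gsrlyceiccqw'
slice [6:10] → 'eicc'
repeat ×2 → 'eicceicc'
reverse → 'ccieccie'
slice [4:8] → 'ccie'

ccie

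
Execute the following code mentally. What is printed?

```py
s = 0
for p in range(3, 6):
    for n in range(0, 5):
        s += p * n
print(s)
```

p=3,n=0: s = 0+0 = 0
p=3,n=1: s = 0+3 = 3
p=3,n=2: s = 3+6 = 9
p=3,n=3: s = 9+9 = 18
p=3,n=4: s = 18+12 = 30
p=4,n=0: s = 30+0 = 30
p=4,n=1: s = 30+4 = 34
p=4,n=2: s = 34+8 = 42
p=4,n=3: s = 42+12 = 54
p=4,n=4: s = 54+16 = 70
p=5,n=0: s = 70+0 = 70
p=5,n=1: s = 70+5 = 75
p=5,n=2: s = 75+10 = 85
p=5,n=3: s = 85+15 = 100
p=5,n=4: s = 100+20 = 120

120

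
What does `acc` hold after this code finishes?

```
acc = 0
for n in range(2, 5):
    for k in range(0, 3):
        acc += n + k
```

n=2,k=0: acc = 0+2 = 2
n=2,k=1: acc = 2+3 = 5
n=2,k=2: acc = 5+4 = 9
n=3,k=0: acc = 9+3 = 12
n=3,k=1: acc = 12+4 = 16
n=3,k=2: acc = 16+5 = 21
n=4,k=0: acc = 21+4 = 25
n=4,k=1: acc = 25+5 = 30
n=4,k=2: acc = 30+6 = 36

36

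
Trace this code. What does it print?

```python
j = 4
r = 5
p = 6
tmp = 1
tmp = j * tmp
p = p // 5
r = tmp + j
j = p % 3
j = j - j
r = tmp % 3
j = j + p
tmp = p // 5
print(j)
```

1

tmp = 4*1 = 4
p = 6//5 = 1
r = 4+4 = 8
j = 1%3 = 1
j = 1-1 = 0
r = 4%3 = 1
j = 0+1 = 1
tmp = 1//5 = 0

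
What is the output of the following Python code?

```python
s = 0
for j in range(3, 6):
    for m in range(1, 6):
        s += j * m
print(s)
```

180

j=3,m=1: s = 0+3 = 3
j=3,m=2: s = 3+6 = 9
j=3,m=3: s = 9+9 = 18
j=3,m=4: s = 18+12 = 30
j=3,m=5: s = 30+15 = 45
j=4,m=1: s = 45+4 = 49
j=4,m=2: s = 49+8 = 57
j=4,m=3: s = 57+12 = 69
j=4,m=4: s = 69+16 = 85
j=4,m=5: s = 85+20 = 105
j=5,m=1: s = 105+5 = 110
j=5,m=2: s = 110+10 = 120
j=5,m=3: s = 120+15 = 135
j=5,m=4: s = 135+20 = 155
j=5,m=5: s = 155+25 = 180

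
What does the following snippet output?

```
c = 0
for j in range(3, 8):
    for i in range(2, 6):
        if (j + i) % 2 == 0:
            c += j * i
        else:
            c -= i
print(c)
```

146

j=3,i=2: odd sum, c = 0-2 = -2
j=3,i=3: even sum, c = (-2)+9 = 7
j=3,i=4: odd sum, c = 7-4 = 3
j=3,i=5: even sum, c = 3+15 = 18
j=4,i=2: even sum, c = 18+8 = 26
j=4,i=3: odd sum, c = 26-3 = 23
j=4,i=4: even sum, c = 23+16 = 39
j=4,i=5: odd sum, c = 39-5 = 34
j=5,i=2: odd sum, c = 34-2 = 32
j=5,i=3: even sum, c = 32+15 = 47
j=5,i=4: odd sum, c = 47-4 = 43
j=5,i=5: even sum, c = 43+25 = 68
j=6,i=2: even sum, c = 68+12 = 80
j=6,i=3: odd sum, c = 80-3 = 77
j=6,i=4: even sum, c = 77+24 = 101
j=6,i=5: odd sum, c = 101-5 = 96
j=7,i=2: odd sum, c = 96-2 = 94
j=7,i=3: even sum, c = 94+21 = 115
j=7,i=4: odd sum, c = 115-4 = 111
j=7,i=5: even sum, c = 111+35 = 146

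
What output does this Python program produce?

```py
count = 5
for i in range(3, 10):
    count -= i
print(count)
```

-37

i=3: count = 5-3 = 2
i=4: count = 2-4 = -2
i=5: count = (-2)-5 = -7
i=6: count = (-7)-6 = -13
i=7: count = (-13)-7 = -20
i=8: count = (-20)-8 = -28
i=9: count = (-28)-9 = -37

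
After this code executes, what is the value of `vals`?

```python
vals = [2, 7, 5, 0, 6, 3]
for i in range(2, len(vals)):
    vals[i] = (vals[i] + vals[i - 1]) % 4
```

i=2: vals[2] = (5+7)%4 = 0 → [2, 7, 0, 0, 6, 3]
i=3: vals[3] = (0+0)%4 = 0 → [2, 7, 0, 0, 6, 3]
i=4: vals[4] = (6+0)%4 = 2 → [2, 7, 0, 0, 2, 3]
i=5: vals[5] = (3+2)%4 = 1 → [2, 7, 0, 0, 2, 1]

[2, 7, 0, 0, 2, 1]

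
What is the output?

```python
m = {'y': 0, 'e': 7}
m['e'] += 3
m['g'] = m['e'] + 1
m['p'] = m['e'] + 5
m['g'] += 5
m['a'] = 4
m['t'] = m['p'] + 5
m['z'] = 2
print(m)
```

{'y': 0, 'e': 10, 'g': 16, 'p': 15, 'a': 4, 't': 20, 'z': 2}

m['e'] = 7+3 = 10 → {'y': 0, 'e': 10}
m['g'] = m['e']+1 = 11 → {'y': 0, 'e': 10, 'g': 11}
m['p'] = m['e']+5 = 15 → {'y': 0, 'e': 10, 'g': 11, 'p': 15}
m['g'] = 11+5 = 16 → {'y': 0, 'e': 10, 'g': 16, 'p': 15}
m['a'] = 4 → {'y': 0, 'e': 10, 'g': 16, 'p': 15, 'a': 4}
m['t'] = m['p']+5 = 20 → {'y': 0, 'e': 10, 'g': 16, 'p': 15, 'a': 4, 't': 20}
m['z'] = 2 → {'y': 0, 'e': 10, 'g': 16, 'p': 15, 'a': 4, 't': 20, 'z': 2}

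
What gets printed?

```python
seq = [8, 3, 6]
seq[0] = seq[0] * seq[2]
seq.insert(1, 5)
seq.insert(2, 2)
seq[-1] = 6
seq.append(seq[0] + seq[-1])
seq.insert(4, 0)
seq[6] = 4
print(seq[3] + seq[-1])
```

7

seq[0] = seq[0]*seq[2] = 8*6 = 48 → [48, 3, 6]
insert 5 at 1 → [48, 5, 3, 6]
insert 2 at 2 → [48, 5, 2, 3, 6]
seq[-1] = 6 → [48, 5, 2, 3, 6]
append seq[0]+seq[-1] = 48+6 = 54 → [48, 5, 2, 3, 6, 54]
insert 0 at 4 → [48, 5, 2, 3, 0, 6, 54]
seq[6] = 4 → [48, 5, 2, 3, 0, 6, 4]
seq[3]+seq[-1] = 3+4 = 7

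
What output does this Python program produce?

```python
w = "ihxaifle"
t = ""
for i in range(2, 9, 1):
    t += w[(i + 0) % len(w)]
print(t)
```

xaiflei

i=2: add w[2]='x' → 'x'
i=3: add w[3]='a' → 'xa'
i=4: add w[4]='i' → 'xai'
i=5: add w[5]='f' → 'xaif'
i=6: add w[6]='l' → 'xaifl'
i=7: add w[7]='e' → 'xaifle'
i=8: add w[0]='i' → 'xaiflei'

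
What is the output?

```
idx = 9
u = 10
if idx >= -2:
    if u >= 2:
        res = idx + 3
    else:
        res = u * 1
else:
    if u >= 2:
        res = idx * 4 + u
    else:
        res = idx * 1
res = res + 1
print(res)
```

13

idx=9, u=10
idx >= -2 is True; u >= 2 is True
→ res = idx + 3 = 12
res = 12+1 = 13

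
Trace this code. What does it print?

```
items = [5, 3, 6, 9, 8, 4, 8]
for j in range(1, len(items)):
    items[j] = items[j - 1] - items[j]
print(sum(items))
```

j=1: items[1] = 5-3 = 2 → [5, 2, 6, 9, 8, 4, 8]
j=2: items[2] = 2-6 = -4 → [5, 2, -4, 9, 8, 4, 8]
j=3: items[3] = (-4)-9 = -13 → [5, 2, -4, -13, 8, 4, 8]
j=4: items[4] = (-13)-8 = -21 → [5, 2, -4, -13, -21, 4, 8]
j=5: items[5] = (-21)-4 = -25 → [5, 2, -4, -13, -21, -25, 8]
j=6: items[6] = (-25)-8 = -33 → [5, 2, -4, -13, -21, -25, -33]
sum = -89

-89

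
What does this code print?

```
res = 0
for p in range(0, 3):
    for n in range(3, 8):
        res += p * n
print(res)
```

p=0,n=3: res = 0+0 = 0
p=0,n=4: res = 0+0 = 0
p=0,n=5: res = 0+0 = 0
p=0,n=6: res = 0+0 = 0
p=0,n=7: res = 0+0 = 0
p=1,n=3: res = 0+3 = 3
p=1,n=4: res = 3+4 = 7
p=1,n=5: res = 7+5 = 12
p=1,n=6: res = 12+6 = 18
p=1,n=7: res = 18+7 = 25
p=2,n=3: res = 25+6 = 31
p=2,n=4: res = 31+8 = 39
p=2,n=5: res = 39+10 = 49
p=2,n=6: res = 49+12 = 61
p=2,n=7: res = 61+14 = 75

75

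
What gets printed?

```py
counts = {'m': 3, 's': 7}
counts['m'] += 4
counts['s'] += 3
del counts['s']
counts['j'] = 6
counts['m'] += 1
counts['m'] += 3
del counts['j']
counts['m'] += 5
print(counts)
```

counts['m'] = 3+4 = 7 → {'m': 7, 's': 7}
counts['s'] = 7+3 = 10 → {'m': 7, 's': 10}
del 's' → {'m': 7}
counts['j'] = 6 → {'m': 7, 'j': 6}
counts['m'] = 7+1 = 8 → {'m': 8, 'j': 6}
counts['m'] = 8+3 = 11 → {'m': 11, 'j': 6}
del 'j' → {'m': 11}
counts['m'] = 11+5 = 16 → {'m': 16}

{'m': 16}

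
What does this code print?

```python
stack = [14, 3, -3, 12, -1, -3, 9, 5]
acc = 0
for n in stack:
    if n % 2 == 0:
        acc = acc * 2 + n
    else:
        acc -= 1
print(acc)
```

n=14: even, acc = 0*2+14 = 14
n=3: not even, acc = 14-1 = 13
n=-3: not even, acc = 13-1 = 12
n=12: even, acc = 12*2+12 = 36
n=-1: not even, acc = 36-1 = 35
n=-3: not even, acc = 35-1 = 34
n=9: not even, acc = 34-1 = 33
n=5: not even, acc = 33-1 = 32

32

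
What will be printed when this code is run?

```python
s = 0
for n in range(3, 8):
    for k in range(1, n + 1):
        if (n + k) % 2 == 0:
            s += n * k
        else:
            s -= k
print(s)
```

232

n=3,k=1: even sum, s = 0+3 = 3
n=3,k=2: odd sum, s = 3-2 = 1
n=3,k=3: even sum, s = 1+9 = 10
n=4,k=1: odd sum, s = 10-1 = 9
n=4,k=2: even sum, s = 9+8 = 17
n=4,k=3: odd sum, s = 17-3 = 14
n=4,k=4: even sum, s = 14+16 = 30
n=5,k=1: even sum, s = 30+5 = 35
n=5,k=2: odd sum, s = 35-2 = 33
n=5,k=3: even sum, s = 33+15 = 48
n=5,k=4: odd sum, s = 48-4 = 44
n=5,k=5: even sum, s = 44+25 = 69
n=6,k=1: odd sum, s = 69-1 = 68
n=6,k=2: even sum, s = 68+12 = 80
n=6,k=3: odd sum, s = 80-3 = 77
n=6,k=4: even sum, s = 77+24 = 101
n=6,k=5: odd sum, s = 101-5 = 96
n=6,k=6: even sum, s = 96+36 = 132
n=7,k=1: even sum, s = 132+7 = 139
n=7,k=2: odd sum, s = 139-2 = 137
n=7,k=3: even sum, s = 137+21 = 158
n=7,k=4: odd sum, s = 158-4 = 154
n=7,k=5: even sum, s = 154+35 = 189
n=7,k=6: odd sum, s = 189-6 = 183
n=7,k=7: even sum, s = 183+49 = 232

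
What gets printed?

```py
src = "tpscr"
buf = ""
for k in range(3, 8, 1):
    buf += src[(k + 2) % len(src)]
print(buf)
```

k=3: add src[0]='t' → 't'
k=4: add src[1]='p' → 'tp'
k=5: add src[2]='s' → 'tps'
k=6: add src[3]='c' → 'tpsc'
k=7: add src[4]='r' → 'tpscr'

tpscr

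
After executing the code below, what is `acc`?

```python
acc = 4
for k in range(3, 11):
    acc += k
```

k=3: acc = 4+3 = 7
k=4: acc = 7+4 = 11
k=5: acc = 11+5 = 16
k=6: acc = 16+6 = 22
k=7: acc = 22+7 = 29
k=8: acc = 29+8 = 37
k=9: acc = 37+9 = 46
k=10: acc = 46+10 = 56

56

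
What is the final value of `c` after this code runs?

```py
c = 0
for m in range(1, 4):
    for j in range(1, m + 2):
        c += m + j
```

39

m=1,j=1: c = 0+2 = 2
m=1,j=2: c = 2+3 = 5
m=2,j=1: c = 5+3 = 8
m=2,j=2: c = 8+4 = 12
m=2,j=3: c = 12+5 = 17
m=3,j=1: c = 17+4 = 21
m=3,j=2: c = 21+5 = 26
m=3,j=3: c = 26+6 = 32
m=3,j=4: c = 32+7 = 39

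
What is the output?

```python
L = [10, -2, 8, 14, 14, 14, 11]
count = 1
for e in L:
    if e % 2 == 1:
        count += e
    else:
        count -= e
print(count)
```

-46

e=10: not odd, count = 1-10 = -9
e=-2: not odd, count = (-9)-(-2) = -7
e=8: not odd, count = (-7)-8 = -15
e=14: not odd, count = (-15)-14 = -29
e=14: not odd, count = (-29)-14 = -43
e=14: not odd, count = (-43)-14 = -57
e=11: odd, count = (-57)+11 = -46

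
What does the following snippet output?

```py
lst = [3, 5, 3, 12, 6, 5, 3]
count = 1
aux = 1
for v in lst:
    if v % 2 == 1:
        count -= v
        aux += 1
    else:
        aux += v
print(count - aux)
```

-42

v=3: odd, count = 1-3 = -2; aux=2
v=5: odd, count = (-2)-5 = -7; aux=3
v=3: odd, count = (-7)-3 = -10; aux=4
v=12: not odd; aux=16
v=6: not odd; aux=22
v=5: odd, count = (-10)-5 = -15; aux=23
v=3: odd, count = (-15)-3 = -18; aux=24
count-aux = (-18)-24 = -42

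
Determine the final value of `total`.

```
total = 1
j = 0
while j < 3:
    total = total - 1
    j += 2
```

j=0: total = 1-1 = 0
j=2: total = 0-1 = -1

-1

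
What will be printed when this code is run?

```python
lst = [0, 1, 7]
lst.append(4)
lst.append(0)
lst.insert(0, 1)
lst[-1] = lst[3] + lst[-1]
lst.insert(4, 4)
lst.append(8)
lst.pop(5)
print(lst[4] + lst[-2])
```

11

append 4 → [0, 1, 7, 4]
append 0 → [0, 1, 7, 4, 0]
insert 1 at 0 → [1, 0, 1, 7, 4, 0]
lst[-1] = lst[3]+lst[-1] = 7+0 = 7 → [1, 0, 1, 7, 4, 7]
insert 4 at 4 → [1, 0, 1, 7, 4, 4, 7]
append 8 → [1, 0, 1, 7, 4, 4, 7, 8]
pop(5) removes 4 → [1, 0, 1, 7, 4, 7, 8]
lst[4]+lst[-2] = 4+7 = 11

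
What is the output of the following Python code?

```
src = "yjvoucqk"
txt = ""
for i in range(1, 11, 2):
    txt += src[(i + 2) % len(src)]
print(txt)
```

i=1: add src[3]='o' → 'o'
i=3: add src[5]='c' → 'oc'
i=5: add src[7]='k' → 'ock'
i=7: add src[1]='j' → 'ockj'
i=9: add src[3]='o' → 'ockjo'

ockjo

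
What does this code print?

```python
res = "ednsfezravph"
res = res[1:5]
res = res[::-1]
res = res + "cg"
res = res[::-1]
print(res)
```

gcdnsf

slice [1:5] → 'dnsf'
reverse → 'fsnd'
+ 'cg' → 'fsndcg'
reverse → 'gcdnsf'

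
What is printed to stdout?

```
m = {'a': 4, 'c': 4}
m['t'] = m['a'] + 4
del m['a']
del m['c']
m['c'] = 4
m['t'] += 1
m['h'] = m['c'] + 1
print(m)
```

m['t'] = m['a']+4 = 8 → {'a': 4, 'c': 4, 't': 8}
del 'a' → {'c': 4, 't': 8}
del 'c' → {'t': 8}
m['c'] = 4 → {'t': 8, 'c': 4}
m['t'] = 8+1 = 9 → {'t': 9, 'c': 4}
m['h'] = m['c']+1 = 5 → {'t': 9, 'c': 4, 'h': 5}

{'t': 9, 'c': 4, 'h': 5}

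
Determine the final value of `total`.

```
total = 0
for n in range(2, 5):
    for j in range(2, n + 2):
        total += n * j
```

93

n=2,j=2: total = 0+4 = 4
n=2,j=3: total = 4+6 = 10
n=3,j=2: total = 10+6 = 16
n=3,j=3: total = 16+9 = 25
n=3,j=4: total = 25+12 = 37
n=4,j=2: total = 37+8 = 45
n=4,j=3: total = 45+12 = 57
n=4,j=4: total = 57+16 = 73
n=4,j=5: total = 73+20 = 93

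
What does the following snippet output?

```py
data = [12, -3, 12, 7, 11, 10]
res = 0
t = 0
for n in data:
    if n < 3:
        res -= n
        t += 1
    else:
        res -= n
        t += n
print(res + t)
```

4

n=12: not <3, res = 0-12 = -12; t=12
n=-3: <3, res = (-12)-(-3) = -9; t=13
n=12: not <3, res = (-9)-12 = -21; t=25
n=7: not <3, res = (-21)-7 = -28; t=32
n=11: not <3, res = (-28)-11 = -39; t=43
n=10: not <3, res = (-39)-10 = -49; t=53
res+t = (-49)+53 = 4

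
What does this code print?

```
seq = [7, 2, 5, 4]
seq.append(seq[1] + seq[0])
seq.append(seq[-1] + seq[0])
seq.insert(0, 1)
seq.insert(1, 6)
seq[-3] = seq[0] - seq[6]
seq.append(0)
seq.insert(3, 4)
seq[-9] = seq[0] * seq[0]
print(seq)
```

append seq[1]+seq[0] = 2+7 = 9 → [7, 2, 5, 4, 9]
append seq[-1]+seq[0] = 9+7 = 16 → [7, 2, 5, 4, 9, 16]
insert 1 at 0 → [1, 7, 2, 5, 4, 9, 16]
insert 6 at 1 → [1, 6, 7, 2, 5, 4, 9, 16]
seq[-3] = seq[0]-seq[6] = 1-9 = -8 → [1, 6, 7, 2, 5, -8, 9, 16]
append 0 → [1, 6, 7, 2, 5, -8, 9, 16, 0]
insert 4 at 3 → [1, 6, 7, 4, 2, 5, -8, 9, 16, 0]
seq[-9] = seq[0]*seq[0] = 1*1 = 1 → [1, 1, 7, 4, 2, 5, -8, 9, 16, 0]

[1, 1, 7, 4, 2, 5, -8, 9, 16, 0]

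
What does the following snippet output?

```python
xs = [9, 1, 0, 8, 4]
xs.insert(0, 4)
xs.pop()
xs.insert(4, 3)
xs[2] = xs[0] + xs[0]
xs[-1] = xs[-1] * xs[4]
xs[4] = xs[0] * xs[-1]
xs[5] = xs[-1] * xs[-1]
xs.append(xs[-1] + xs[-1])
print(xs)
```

insert 4 at 0 → [4, 9, 1, 0, 8, 4]
pop() removes 4 → [4, 9, 1, 0, 8]
insert 3 at 4 → [4, 9, 1, 0, 3, 8]
xs[2] = xs[0]+xs[0] = 4+4 = 8 → [4, 9, 8, 0, 3, 8]
xs[-1] = xs[-1]*xs[4] = 8*3 = 24 → [4, 9, 8, 0, 3, 24]
xs[4] = xs[0]*xs[-1] = 4*24 = 96 → [4, 9, 8, 0, 96, 24]
xs[5] = xs[-1]*xs[-1] = 24*24 = 576 → [4, 9, 8, 0, 96, 576]
append xs[-1]+xs[-1] = 576+576 = 1152 → [4, 9, 8, 0, 96, 576, 1152]

[4, 9, 8, 0, 96, 576, 1152]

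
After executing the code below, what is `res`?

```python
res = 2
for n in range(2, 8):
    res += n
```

29

n=2: res = 2+2 = 4
n=3: res = 4+3 = 7
n=4: res = 7+4 = 11
n=5: res = 11+5 = 16
n=6: res = 16+6 = 22
n=7: res = 22+7 = 29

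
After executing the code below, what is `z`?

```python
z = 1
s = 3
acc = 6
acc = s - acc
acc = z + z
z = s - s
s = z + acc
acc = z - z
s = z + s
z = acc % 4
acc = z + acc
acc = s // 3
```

0

acc = 3-6 = -3
acc = 1+1 = 2
z = 3-3 = 0
s = 0+2 = 2
acc = 0-0 = 0
s = 0+2 = 2
z = 0%4 = 0
acc = 0+0 = 0
acc = 2//3 = 0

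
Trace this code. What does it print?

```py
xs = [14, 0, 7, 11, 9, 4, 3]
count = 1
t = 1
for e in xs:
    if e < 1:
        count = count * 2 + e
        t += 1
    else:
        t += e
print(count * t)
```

100

e=14: not <1; t=15
e=0: <1, count = 1*2+0 = 2; t=16
e=7: not <1; t=23
e=11: not <1; t=34
e=9: not <1; t=43
e=4: not <1; t=47
e=3: not <1; t=50
count*t = 2*50 = 100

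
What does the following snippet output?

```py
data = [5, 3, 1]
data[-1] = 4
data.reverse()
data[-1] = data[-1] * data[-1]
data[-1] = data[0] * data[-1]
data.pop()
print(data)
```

data[-1] = 4 → [5, 3, 4]
reverse → [4, 3, 5]
data[-1] = data[-1]*data[-1] = 5*5 = 25 → [4, 3, 25]
data[-1] = data[0]*data[-1] = 4*25 = 100 → [4, 3, 100]
pop() removes 100 → [4, 3]

[4, 3]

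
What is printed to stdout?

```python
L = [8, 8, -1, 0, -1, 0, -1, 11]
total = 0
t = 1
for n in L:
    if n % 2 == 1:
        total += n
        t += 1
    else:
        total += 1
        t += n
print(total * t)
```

252

n=8: not odd, total = 0+1 = 1; t=9
n=8: not odd, total = 1+1 = 2; t=17
n=-1: odd, total = 2+(-1) = 1; t=18
n=0: not odd, total = 1+1 = 2; t=18
n=-1: odd, total = 2+(-1) = 1; t=19
n=0: not odd, total = 1+1 = 2; t=19
n=-1: odd, total = 2+(-1) = 1; t=20
n=11: odd, total = 1+11 = 12; t=21
total*t = 12*21 = 252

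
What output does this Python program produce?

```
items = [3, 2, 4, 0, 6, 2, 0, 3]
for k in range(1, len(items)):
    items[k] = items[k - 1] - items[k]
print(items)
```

[3, 1, -3, -3, -9, -11, -11, -14]

k=1: items[1] = 3-2 = 1 → [3, 1, 4, 0, 6, 2, 0, 3]
k=2: items[2] = 1-4 = -3 → [3, 1, -3, 0, 6, 2, 0, 3]
k=3: items[3] = (-3)-0 = -3 → [3, 1, -3, -3, 6, 2, 0, 3]
k=4: items[4] = (-3)-6 = -9 → [3, 1, -3, -3, -9, 2, 0, 3]
k=5: items[5] = (-9)-2 = -11 → [3, 1, -3, -3, -9, -11, 0, 3]
k=6: items[6] = (-11)-0 = -11 → [3, 1, -3, -3, -9, -11, -11, 3]
k=7: items[7] = (-11)-3 = -14 → [3, 1, -3, -3, -9, -11, -11, -14]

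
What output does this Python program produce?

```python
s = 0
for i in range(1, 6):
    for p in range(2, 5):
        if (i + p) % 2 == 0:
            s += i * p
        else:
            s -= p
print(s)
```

i=1,p=2: odd sum, s = 0-2 = -2
i=1,p=3: even sum, s = (-2)+3 = 1
i=1,p=4: odd sum, s = 1-4 = -3
i=2,p=2: even sum, s = (-3)+4 = 1
i=2,p=3: odd sum, s = 1-3 = -2
i=2,p=4: even sum, s = (-2)+8 = 6
i=3,p=2: odd sum, s = 6-2 = 4
i=3,p=3: even sum, s = 4+9 = 13
i=3,p=4: odd sum, s = 13-4 = 9
i=4,p=2: even sum, s = 9+8 = 17
i=4,p=3: odd sum, s = 17-3 = 14
i=4,p=4: even sum, s = 14+16 = 30
i=5,p=2: odd sum, s = 30-2 = 28
i=5,p=3: even sum, s = 28+15 = 43
i=5,p=4: odd sum, s = 43-4 = 39

39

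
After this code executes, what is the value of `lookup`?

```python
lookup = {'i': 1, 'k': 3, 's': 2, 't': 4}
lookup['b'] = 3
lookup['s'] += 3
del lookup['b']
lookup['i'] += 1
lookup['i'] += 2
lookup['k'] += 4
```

lookup['b'] = 3 → {'i': 1, 'k': 3, 's': 2, 't': 4, 'b': 3}
lookup['s'] = 2+3 = 5 → {'i': 1, 'k': 3, 's': 5, 't': 4, 'b': 3}
del 'b' → {'i': 1, 'k': 3, 's': 5, 't': 4}
lookup['i'] = 1+1 = 2 → {'i': 2, 'k': 3, 's': 5, 't': 4}
lookup['i'] = 2+2 = 4 → {'i': 4, 'k': 3, 's': 5, 't': 4}
lookup['k'] = 3+4 = 7 → {'i': 4, 'k': 7, 's': 5, 't': 4}

{'i': 4, 'k': 7, 's': 5, 't': 4}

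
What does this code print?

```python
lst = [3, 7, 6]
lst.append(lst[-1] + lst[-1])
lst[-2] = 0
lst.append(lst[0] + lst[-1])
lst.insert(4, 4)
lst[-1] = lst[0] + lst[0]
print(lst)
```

[3, 7, 0, 12, 4, 6]

append lst[-1]+lst[-1] = 6+6 = 12 → [3, 7, 6, 12]
lst[-2] = 0 → [3, 7, 0, 12]
append lst[0]+lst[-1] = 3+12 = 15 → [3, 7, 0, 12, 15]
insert 4 at 4 → [3, 7, 0, 12, 4, 15]
lst[-1] = lst[0]+lst[0] = 3+3 = 6 → [3, 7, 0, 12, 4, 6]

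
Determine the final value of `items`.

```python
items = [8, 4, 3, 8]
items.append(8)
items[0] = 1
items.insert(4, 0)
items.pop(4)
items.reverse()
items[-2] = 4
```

append 8 → [8, 4, 3, 8, 8]
items[0] = 1 → [1, 4, 3, 8, 8]
insert 0 at 4 → [1, 4, 3, 8, 0, 8]
pop(4) removes 0 → [1, 4, 3, 8, 8]
reverse → [8, 8, 3, 4, 1]
items[-2] = 4 → [8, 8, 3, 4, 1]

[8, 8, 3, 4, 1]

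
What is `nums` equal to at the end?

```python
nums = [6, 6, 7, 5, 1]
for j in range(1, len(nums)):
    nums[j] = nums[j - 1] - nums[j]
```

j=1: nums[1] = 6-6 = 0 → [6, 0, 7, 5, 1]
j=2: nums[2] = 0-7 = -7 → [6, 0, -7, 5, 1]
j=3: nums[3] = (-7)-5 = -12 → [6, 0, -7, -12, 1]
j=4: nums[4] = (-12)-1 = -13 → [6, 0, -7, -12, -13]

[6, 0, -7, -12, -13]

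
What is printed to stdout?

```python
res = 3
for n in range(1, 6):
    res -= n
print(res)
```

-12

n=1: res = 3-1 = 2
n=2: res = 2-2 = 0
n=3: res = 0-3 = -3
n=4: res = (-3)-4 = -7
n=5: res = (-7)-5 = -12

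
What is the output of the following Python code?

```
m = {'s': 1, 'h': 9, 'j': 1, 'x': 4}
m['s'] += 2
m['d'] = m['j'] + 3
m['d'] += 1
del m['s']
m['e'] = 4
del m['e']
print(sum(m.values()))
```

m['s'] = 1+2 = 3 → {'s': 3, 'h': 9, 'j': 1, 'x': 4}
m['d'] = m['j']+3 = 4 → {'s': 3, 'h': 9, 'j': 1, 'x': 4, 'd': 4}
m['d'] = 4+1 = 5 → {'s': 3, 'h': 9, 'j': 1, 'x': 4, 'd': 5}
del 's' → {'h': 9, 'j': 1, 'x': 4, 'd': 5}
m['e'] = 4 → {'h': 9, 'j': 1, 'x': 4, 'd': 5, 'e': 4}
del 'e' → {'h': 9, 'j': 1, 'x': 4, 'd': 5}
sum of values = 19

19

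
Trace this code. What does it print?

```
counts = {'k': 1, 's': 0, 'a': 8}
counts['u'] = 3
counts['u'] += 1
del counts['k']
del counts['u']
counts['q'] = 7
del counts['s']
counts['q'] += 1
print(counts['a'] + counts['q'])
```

counts['u'] = 3 → {'k': 1, 's': 0, 'a': 8, 'u': 3}
counts['u'] = 3+1 = 4 → {'k': 1, 's': 0, 'a': 8, 'u': 4}
del 'k' → {'s': 0, 'a': 8, 'u': 4}
del 'u' → {'s': 0, 'a': 8}
counts['q'] = 7 → {'s': 0, 'a': 8, 'q': 7}
del 's' → {'a': 8, 'q': 7}
counts['q'] = 7+1 = 8 → {'a': 8, 'q': 8}
counts['a']+counts['q'] = 8+8 = 16

16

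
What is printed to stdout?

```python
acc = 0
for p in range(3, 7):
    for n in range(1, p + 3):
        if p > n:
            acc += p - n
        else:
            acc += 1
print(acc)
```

p=3,n=1: 3>1, acc = 0+2 = 2
p=3,n=2: 3>2, acc = 2+1 = 3
p=3,n=3: not 3>3, acc = 3+1 = 4
p=3,n=4: not 3>4, acc = 4+1 = 5
p=3,n=5: not 3>5, acc = 5+1 = 6
p=4,n=1: 4>1, acc = 6+3 = 9
p=4,n=2: 4>2, acc = 9+2 = 11
p=4,n=3: 4>3, acc = 11+1 = 12
p=4,n=4: not 4>4, acc = 12+1 = 13
p=4,n=5: not 4>5, acc = 13+1 = 14
p=4,n=6: not 4>6, acc = 14+1 = 15
p=5,n=1: 5>1, acc = 15+4 = 19
p=5,n=2: 5>2, acc = 19+3 = 22
p=5,n=3: 5>3, acc = 22+2 = 24
p=5,n=4: 5>4, acc = 24+1 = 25
p=5,n=5: not 5>5, acc = 25+1 = 26
p=5,n=6: not 5>6, acc = 26+1 = 27
p=5,n=7: not 5>7, acc = 27+1 = 28
p=6,n=1: 6>1, acc = 28+5 = 33
p=6,n=2: 6>2, acc = 33+4 = 37
p=6,n=3: 6>3, acc = 37+3 = 40
p=6,n=4: 6>4, acc = 40+2 = 42
p=6,n=5: 6>5, acc = 42+1 = 43
p=6,n=6: not 6>6, acc = 43+1 = 44
p=6,n=7: not 6>7, acc = 44+1 = 45
p=6,n=8: not 6>8, acc = 45+1 = 46

46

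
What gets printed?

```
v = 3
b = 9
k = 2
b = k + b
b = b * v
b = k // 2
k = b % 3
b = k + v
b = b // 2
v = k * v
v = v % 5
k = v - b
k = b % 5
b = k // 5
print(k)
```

2

b = 2+9 = 11
b = 11*3 = 33
b = 2//2 = 1
k = 1%3 = 1
b = 1+3 = 4
b = 4//2 = 2
v = 1*3 = 3
v = 3%5 = 3
k = 3-2 = 1
k = 2%5 = 2
b = 2//5 = 0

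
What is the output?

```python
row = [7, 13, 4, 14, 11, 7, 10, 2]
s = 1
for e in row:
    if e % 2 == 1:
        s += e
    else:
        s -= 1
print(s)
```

35

e=7: odd, s = 1+7 = 8
e=13: odd, s = 8+13 = 21
e=4: not odd, s = 21-1 = 20
e=14: not odd, s = 20-1 = 19
e=11: odd, s = 19+11 = 30
e=7: odd, s = 30+7 = 37
e=10: not odd, s = 37-1 = 36
e=2: not odd, s = 36-1 = 35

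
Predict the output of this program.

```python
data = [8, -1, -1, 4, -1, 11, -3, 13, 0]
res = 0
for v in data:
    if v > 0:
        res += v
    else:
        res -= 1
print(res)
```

31

v=8: >0, res = 0+8 = 8
v=-1: not >0, res = 8-1 = 7
v=-1: not >0, res = 7-1 = 6
v=4: >0, res = 6+4 = 10
v=-1: not >0, res = 10-1 = 9
v=11: >0, res = 9+11 = 20
v=-3: not >0, res = 20-1 = 19
v=13: >0, res = 19+13 = 32
v=0: not >0, res = 32-1 = 31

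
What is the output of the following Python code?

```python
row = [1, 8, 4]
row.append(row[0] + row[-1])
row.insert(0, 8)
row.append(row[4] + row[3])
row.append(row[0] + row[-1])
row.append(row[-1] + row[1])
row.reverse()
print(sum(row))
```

append row[0]+row[-1] = 1+4 = 5 → [1, 8, 4, 5]
insert 8 at 0 → [8, 1, 8, 4, 5]
append row[4]+row[3] = 5+4 = 9 → [8, 1, 8, 4, 5, 9]
append row[0]+row[-1] = 8+9 = 17 → [8, 1, 8, 4, 5, 9, 17]
append row[-1]+row[1] = 17+1 = 18 → [8, 1, 8, 4, 5, 9, 17, 18]
reverse → [18, 17, 9, 5, 4, 8, 1, 8]
sum = 70

70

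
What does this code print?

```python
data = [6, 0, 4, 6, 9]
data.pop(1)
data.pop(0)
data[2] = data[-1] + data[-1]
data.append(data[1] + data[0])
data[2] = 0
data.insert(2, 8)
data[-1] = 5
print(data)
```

pop(1) removes 0 → [6, 4, 6, 9]
pop(0) removes 6 → [4, 6, 9]
data[2] = data[-1]+data[-1] = 9+9 = 18 → [4, 6, 18]
append data[1]+data[0] = 6+4 = 10 → [4, 6, 18, 10]
data[2] = 0 → [4, 6, 0, 10]
insert 8 at 2 → [4, 6, 8, 0, 10]
data[-1] = 5 → [4, 6, 8, 0, 5]

[4, 6, 8, 0, 5]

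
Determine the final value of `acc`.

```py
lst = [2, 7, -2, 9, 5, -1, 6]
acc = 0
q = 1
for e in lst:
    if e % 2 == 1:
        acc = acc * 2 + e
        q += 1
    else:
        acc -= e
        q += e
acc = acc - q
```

e=2: not odd, acc = 0-2 = -2; q=3
e=7: odd, acc = (-2)*2+7 = 3; q=4
e=-2: not odd, acc = 3-(-2) = 5; q=2
e=9: odd, acc = 5*2+9 = 19; q=3
e=5: odd, acc = 19*2+5 = 43; q=4
e=-1: odd, acc = 43*2+(-1) = 85; q=5
e=6: not odd, acc = 85-6 = 79; q=11
acc-q = 79-11 = 68

68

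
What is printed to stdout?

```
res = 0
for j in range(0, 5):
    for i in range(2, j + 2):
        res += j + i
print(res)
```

60

j=1,i=2: res = 0+3 = 3
j=2,i=2: res = 3+4 = 7
j=2,i=3: res = 7+5 = 12
j=3,i=2: res = 12+5 = 17
j=3,i=3: res = 17+6 = 23
j=3,i=4: res = 23+7 = 30
j=4,i=2: res = 30+6 = 36
j=4,i=3: res = 36+7 = 43
j=4,i=4: res = 43+8 = 51
j=4,i=5: res = 51+9 = 60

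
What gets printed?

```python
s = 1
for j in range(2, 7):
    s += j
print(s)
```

j=2: s = 1+2 = 3
j=3: s = 3+3 = 6
j=4: s = 6+4 = 10
j=5: s = 10+5 = 15
j=6: s = 15+6 = 21

21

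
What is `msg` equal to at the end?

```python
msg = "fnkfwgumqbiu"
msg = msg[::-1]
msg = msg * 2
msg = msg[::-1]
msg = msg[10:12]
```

'iu'

reverse → 'uibqmugwfknf'
repeat ×2 → 'uibqmugwfknfuibqmugwfknf'
reverse → 'fnkfwgumqbiufnkfwgumqbiu'
slice [10:12] → 'iu'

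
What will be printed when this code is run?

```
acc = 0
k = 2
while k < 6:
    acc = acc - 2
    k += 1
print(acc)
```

-8

k=2: acc = 0-2 = -2
k=3: acc = (-2)-2 = -4
k=4: acc = (-4)-2 = -6
k=5: acc = (-6)-2 = -8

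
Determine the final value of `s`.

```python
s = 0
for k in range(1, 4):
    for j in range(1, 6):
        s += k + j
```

k=1,j=1: s = 0+2 = 2
k=1,j=2: s = 2+3 = 5
k=1,j=3: s = 5+4 = 9
k=1,j=4: s = 9+5 = 14
k=1,j=5: s = 14+6 = 20
k=2,j=1: s = 20+3 = 23
k=2,j=2: s = 23+4 = 27
k=2,j=3: s = 27+5 = 32
k=2,j=4: s = 32+6 = 38
k=2,j=5: s = 38+7 = 45
k=3,j=1: s = 45+4 = 49
k=3,j=2: s = 49+5 = 54
k=3,j=3: s = 54+6 = 60
k=3,j=4: s = 60+7 = 67
k=3,j=5: s = 67+8 = 75

75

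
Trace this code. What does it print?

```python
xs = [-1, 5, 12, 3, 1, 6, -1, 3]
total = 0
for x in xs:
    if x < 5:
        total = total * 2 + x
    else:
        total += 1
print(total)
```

49

x=-1: <5, total = 0*2+(-1) = -1
x=5: not <5, total = (-1)+1 = 0
x=12: not <5, total = 0+1 = 1
x=3: <5, total = 1*2+3 = 5
x=1: <5, total = 5*2+1 = 11
x=6: not <5, total = 11+1 = 12
x=-1: <5, total = 12*2+(-1) = 23
x=3: <5, total = 23*2+3 = 49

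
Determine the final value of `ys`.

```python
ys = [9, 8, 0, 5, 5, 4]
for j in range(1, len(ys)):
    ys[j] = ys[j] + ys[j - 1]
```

j=1: ys[1] = 8+9 = 17 → [9, 17, 0, 5, 5, 4]
j=2: ys[2] = 0+17 = 17 → [9, 17, 17, 5, 5, 4]
j=3: ys[3] = 5+17 = 22 → [9, 17, 17, 22, 5, 4]
j=4: ys[4] = 5+22 = 27 → [9, 17, 17, 22, 27, 4]
j=5: ys[5] = 4+27 = 31 → [9, 17, 17, 22, 27, 31]

[9, 17, 17, 22, 27, 31]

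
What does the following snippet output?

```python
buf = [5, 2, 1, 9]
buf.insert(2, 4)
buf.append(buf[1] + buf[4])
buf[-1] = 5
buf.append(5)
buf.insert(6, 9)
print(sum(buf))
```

40

insert 4 at 2 → [5, 2, 4, 1, 9]
append buf[1]+buf[4] = 2+9 = 11 → [5, 2, 4, 1, 9, 11]
buf[-1] = 5 → [5, 2, 4, 1, 9, 5]
append 5 → [5, 2, 4, 1, 9, 5, 5]
insert 9 at 6 → [5, 2, 4, 1, 9, 5, 9, 5]
sum = 40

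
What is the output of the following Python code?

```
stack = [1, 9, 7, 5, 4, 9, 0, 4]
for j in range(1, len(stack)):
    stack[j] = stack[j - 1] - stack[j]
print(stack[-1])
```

-37

j=1: stack[1] = 1-9 = -8 → [1, -8, 7, 5, 4, 9, 0, 4]
j=2: stack[2] = (-8)-7 = -15 → [1, -8, -15, 5, 4, 9, 0, 4]
j=3: stack[3] = (-15)-5 = -20 → [1, -8, -15, -20, 4, 9, 0, 4]
j=4: stack[4] = (-20)-4 = -24 → [1, -8, -15, -20, -24, 9, 0, 4]
j=5: stack[5] = (-24)-9 = -33 → [1, -8, -15, -20, -24, -33, 0, 4]
j=6: stack[6] = (-33)-0 = -33 → [1, -8, -15, -20, -24, -33, -33, 4]
j=7: stack[7] = (-33)-4 = -37 → [1, -8, -15, -20, -24, -33, -33, -37]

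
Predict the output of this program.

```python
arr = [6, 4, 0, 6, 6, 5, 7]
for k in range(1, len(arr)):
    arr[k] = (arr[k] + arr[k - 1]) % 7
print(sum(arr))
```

k=1: arr[1] = (4+6)%7 = 3 → [6, 3, 0, 6, 6, 5, 7]
k=2: arr[2] = (0+3)%7 = 3 → [6, 3, 3, 6, 6, 5, 7]
k=3: arr[3] = (6+3)%7 = 2 → [6, 3, 3, 2, 6, 5, 7]
k=4: arr[4] = (6+2)%7 = 1 → [6, 3, 3, 2, 1, 5, 7]
k=5: arr[5] = (5+1)%7 = 6 → [6, 3, 3, 2, 1, 6, 7]
k=6: arr[6] = (7+6)%7 = 6 → [6, 3, 3, 2, 1, 6, 6]
sum = 27

27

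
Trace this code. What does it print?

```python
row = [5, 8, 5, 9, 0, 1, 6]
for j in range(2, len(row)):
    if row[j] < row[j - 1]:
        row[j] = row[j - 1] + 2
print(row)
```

j=2: 5<8, row[2] = 8+2 = 10 → [5, 8, 10, 9, 0, 1, 6]
j=3: 9<10, row[3] = 10+2 = 12 → [5, 8, 10, 12, 0, 1, 6]
j=4: 0<12, row[4] = 12+2 = 14 → [5, 8, 10, 12, 14, 1, 6]
j=5: 1<14, row[5] = 14+2 = 16 → [5, 8, 10, 12, 14, 16, 6]
j=6: 6<16, row[6] = 16+2 = 18 → [5, 8, 10, 12, 14, 16, 18]

[5, 8, 10, 12, 14, 16, 18]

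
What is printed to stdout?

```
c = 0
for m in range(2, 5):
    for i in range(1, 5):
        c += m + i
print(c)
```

m=2,i=1: c = 0+3 = 3
m=2,i=2: c = 3+4 = 7
m=2,i=3: c = 7+5 = 12
m=2,i=4: c = 12+6 = 18
m=3,i=1: c = 18+4 = 22
m=3,i=2: c = 22+5 = 27
m=3,i=3: c = 27+6 = 33
m=3,i=4: c = 33+7 = 40
m=4,i=1: c = 40+5 = 45
m=4,i=2: c = 45+6 = 51
m=4,i=3: c = 51+7 = 58
m=4,i=4: c = 58+8 = 66

66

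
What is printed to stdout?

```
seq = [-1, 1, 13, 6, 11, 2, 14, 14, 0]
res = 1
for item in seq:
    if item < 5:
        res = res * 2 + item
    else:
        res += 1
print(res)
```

32

item=-1: <5, res = 1*2+(-1) = 1
item=1: <5, res = 1*2+1 = 3
item=13: not <5, res = 3+1 = 4
item=6: not <5, res = 4+1 = 5
item=11: not <5, res = 5+1 = 6
item=2: <5, res = 6*2+2 = 14
item=14: not <5, res = 14+1 = 15
item=14: not <5, res = 15+1 = 16
item=0: <5, res = 16*2+0 = 32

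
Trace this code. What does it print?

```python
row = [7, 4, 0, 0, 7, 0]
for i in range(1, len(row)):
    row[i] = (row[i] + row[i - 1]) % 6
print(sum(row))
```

22

i=1: row[1] = (4+7)%6 = 5 → [7, 5, 0, 0, 7, 0]
i=2: row[2] = (0+5)%6 = 5 → [7, 5, 5, 0, 7, 0]
i=3: row[3] = (0+5)%6 = 5 → [7, 5, 5, 5, 7, 0]
i=4: row[4] = (7+5)%6 = 0 → [7, 5, 5, 5, 0, 0]
i=5: row[5] = (0+0)%6 = 0 → [7, 5, 5, 5, 0, 0]
sum = 22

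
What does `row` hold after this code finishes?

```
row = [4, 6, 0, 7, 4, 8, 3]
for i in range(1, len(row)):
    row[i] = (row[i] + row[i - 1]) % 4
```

[4, 2, 2, 1, 1, 1, 0]

i=1: row[1] = (6+4)%4 = 2 → [4, 2, 0, 7, 4, 8, 3]
i=2: row[2] = (0+2)%4 = 2 → [4, 2, 2, 7, 4, 8, 3]
i=3: row[3] = (7+2)%4 = 1 → [4, 2, 2, 1, 4, 8, 3]
i=4: row[4] = (4+1)%4 = 1 → [4, 2, 2, 1, 1, 8, 3]
i=5: row[5] = (8+1)%4 = 1 → [4, 2, 2, 1, 1, 1, 3]
i=6: row[6] = (3+1)%4 = 0 → [4, 2, 2, 1, 1, 1, 0]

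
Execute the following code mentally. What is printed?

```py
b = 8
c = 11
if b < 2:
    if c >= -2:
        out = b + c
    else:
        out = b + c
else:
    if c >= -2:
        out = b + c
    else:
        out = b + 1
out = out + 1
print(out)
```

b=8, c=11
b < 2 is False; c >= -2 is True
→ out = b + c = 19
out = 19+1 = 20

20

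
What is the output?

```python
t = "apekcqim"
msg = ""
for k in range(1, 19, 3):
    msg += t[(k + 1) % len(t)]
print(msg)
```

eqakip

k=1: add t[2]='e' → 'e'
k=4: add t[5]='q' → 'eq'
k=7: add t[0]='a' → 'eqa'
k=10: add t[3]='k' → 'eqak'
k=13: add t[6]='i' → 'eqaki'
k=16: add t[1]='p' → 'eqakip'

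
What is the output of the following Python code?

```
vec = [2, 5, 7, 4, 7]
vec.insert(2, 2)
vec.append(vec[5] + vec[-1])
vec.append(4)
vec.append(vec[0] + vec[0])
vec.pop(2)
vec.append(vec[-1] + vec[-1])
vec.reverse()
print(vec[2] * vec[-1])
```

insert 2 at 2 → [2, 5, 2, 7, 4, 7]
append vec[5]+vec[-1] = 7+7 = 14 → [2, 5, 2, 7, 4, 7, 14]
append 4 → [2, 5, 2, 7, 4, 7, 14, 4]
append vec[0]+vec[0] = 2+2 = 4 → [2, 5, 2, 7, 4, 7, 14, 4, 4]
pop(2) removes 2 → [2, 5, 7, 4, 7, 14, 4, 4]
append vec[-1]+vec[-1] = 4+4 = 8 → [2, 5, 7, 4, 7, 14, 4, 4, 8]
reverse → [8, 4, 4, 14, 7, 4, 7, 5, 2]
vec[2]*vec[-1] = 4*2 = 8

8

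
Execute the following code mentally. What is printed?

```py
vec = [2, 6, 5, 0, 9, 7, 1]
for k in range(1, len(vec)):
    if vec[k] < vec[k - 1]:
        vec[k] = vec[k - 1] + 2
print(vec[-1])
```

k=1: 6>=2, unchanged → [2, 6, 5, 0, 9, 7, 1]
k=2: 5<6, vec[2] = 6+2 = 8 → [2, 6, 8, 0, 9, 7, 1]
k=3: 0<8, vec[3] = 8+2 = 10 → [2, 6, 8, 10, 9, 7, 1]
k=4: 9<10, vec[4] = 10+2 = 12 → [2, 6, 8, 10, 12, 7, 1]
k=5: 7<12, vec[5] = 12+2 = 14 → [2, 6, 8, 10, 12, 14, 1]
k=6: 1<14, vec[6] = 14+2 = 16 → [2, 6, 8, 10, 12, 14, 16]

16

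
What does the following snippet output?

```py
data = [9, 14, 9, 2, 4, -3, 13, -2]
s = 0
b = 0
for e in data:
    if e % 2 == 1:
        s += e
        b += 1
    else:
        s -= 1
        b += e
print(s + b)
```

e=9: odd, s = 0+9 = 9; b=1
e=14: not odd, s = 9-1 = 8; b=15
e=9: odd, s = 8+9 = 17; b=16
e=2: not odd, s = 17-1 = 16; b=18
e=4: not odd, s = 16-1 = 15; b=22
e=-3: odd, s = 15+(-3) = 12; b=23
e=13: odd, s = 12+13 = 25; b=24
e=-2: not odd, s = 25-1 = 24; b=22
s+b = 24+22 = 46

46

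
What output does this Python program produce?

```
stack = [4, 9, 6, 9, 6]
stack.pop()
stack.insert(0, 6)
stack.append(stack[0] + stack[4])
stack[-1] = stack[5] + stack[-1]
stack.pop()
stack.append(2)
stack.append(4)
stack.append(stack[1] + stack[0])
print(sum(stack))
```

pop() removes 6 → [4, 9, 6, 9]
insert 6 at 0 → [6, 4, 9, 6, 9]
append stack[0]+stack[4] = 6+9 = 15 → [6, 4, 9, 6, 9, 15]
stack[-1] = stack[5]+stack[-1] = 15+15 = 30 → [6, 4, 9, 6, 9, 30]
pop() removes 30 → [6, 4, 9, 6, 9]
append 2 → [6, 4, 9, 6, 9, 2]
append 4 → [6, 4, 9, 6, 9, 2, 4]
append stack[1]+stack[0] = 4+6 = 10 → [6, 4, 9, 6, 9, 2, 4, 10]
sum = 50

50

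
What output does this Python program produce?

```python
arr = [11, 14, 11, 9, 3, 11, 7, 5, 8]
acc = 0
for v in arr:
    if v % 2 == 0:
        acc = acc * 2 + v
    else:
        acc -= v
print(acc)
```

v=11: not even, acc = 0-11 = -11
v=14: even, acc = (-11)*2+14 = -8
v=11: not even, acc = (-8)-11 = -19
v=9: not even, acc = (-19)-9 = -28
v=3: not even, acc = (-28)-3 = -31
v=11: not even, acc = (-31)-11 = -42
v=7: not even, acc = (-42)-7 = -49
v=5: not even, acc = (-49)-5 = -54
v=8: even, acc = (-54)*2+8 = -100

-100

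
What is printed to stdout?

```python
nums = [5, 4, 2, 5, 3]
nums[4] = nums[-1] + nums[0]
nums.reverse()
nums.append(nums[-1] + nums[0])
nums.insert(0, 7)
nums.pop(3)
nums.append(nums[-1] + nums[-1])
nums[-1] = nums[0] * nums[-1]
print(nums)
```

[7, 8, 5, 4, 5, 13, 182]

nums[4] = nums[-1]+nums[0] = 3+5 = 8 → [5, 4, 2, 5, 8]
reverse → [8, 5, 2, 4, 5]
append nums[-1]+nums[0] = 5+8 = 13 → [8, 5, 2, 4, 5, 13]
insert 7 at 0 → [7, 8, 5, 2, 4, 5, 13]
pop(3) removes 2 → [7, 8, 5, 4, 5, 13]
append nums[-1]+nums[-1] = 13+13 = 26 → [7, 8, 5, 4, 5, 13, 26]
nums[-1] = nums[0]*nums[-1] = 7*26 = 182 → [7, 8, 5, 4, 5, 13, 182]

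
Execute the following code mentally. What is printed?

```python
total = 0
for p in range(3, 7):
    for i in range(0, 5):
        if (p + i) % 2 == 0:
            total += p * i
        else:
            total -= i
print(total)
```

72

p=3,i=0: odd sum, total = 0-0 = 0
p=3,i=1: even sum, total = 0+3 = 3
p=3,i=2: odd sum, total = 3-2 = 1
p=3,i=3: even sum, total = 1+9 = 10
p=3,i=4: odd sum, total = 10-4 = 6
p=4,i=0: even sum, total = 6+0 = 6
p=4,i=1: odd sum, total = 6-1 = 5
p=4,i=2: even sum, total = 5+8 = 13
p=4,i=3: odd sum, total = 13-3 = 10
p=4,i=4: even sum, total = 10+16 = 26
p=5,i=0: odd sum, total = 26-0 = 26
p=5,i=1: even sum, total = 26+5 = 31
p=5,i=2: odd sum, total = 31-2 = 29
p=5,i=3: even sum, total = 29+15 = 44
p=5,i=4: odd sum, total = 44-4 = 40
p=6,i=0: even sum, total = 40+0 = 40
p=6,i=1: odd sum, total = 40-1 = 39
p=6,i=2: even sum, total = 39+12 = 51
p=6,i=3: odd sum, total = 51-3 = 48
p=6,i=4: even sum, total = 48+24 = 72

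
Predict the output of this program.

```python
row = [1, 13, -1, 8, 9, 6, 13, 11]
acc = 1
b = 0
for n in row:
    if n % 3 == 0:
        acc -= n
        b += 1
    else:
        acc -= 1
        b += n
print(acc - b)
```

n=1: not %3==0, acc = 1-1 = 0; b=1
n=13: not %3==0, acc = 0-1 = -1; b=14
n=-1: not %3==0, acc = (-1)-1 = -2; b=13
n=8: not %3==0, acc = (-2)-1 = -3; b=21
n=9: %3==0, acc = (-3)-9 = -12; b=22
n=6: %3==0, acc = (-12)-6 = -18; b=23
n=13: not %3==0, acc = (-18)-1 = -19; b=36
n=11: not %3==0, acc = (-19)-1 = -20; b=47
acc-b = (-20)-47 = -67

-67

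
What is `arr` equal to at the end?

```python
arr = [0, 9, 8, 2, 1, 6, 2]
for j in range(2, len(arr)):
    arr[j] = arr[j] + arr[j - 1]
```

[0, 9, 17, 19, 20, 26, 28]

j=2: arr[2] = 8+9 = 17 → [0, 9, 17, 2, 1, 6, 2]
j=3: arr[3] = 2+17 = 19 → [0, 9, 17, 19, 1, 6, 2]
j=4: arr[4] = 1+19 = 20 → [0, 9, 17, 19, 20, 6, 2]
j=5: arr[5] = 6+20 = 26 → [0, 9, 17, 19, 20, 26, 2]
j=6: arr[6] = 2+26 = 28 → [0, 9, 17, 19, 20, 26, 28]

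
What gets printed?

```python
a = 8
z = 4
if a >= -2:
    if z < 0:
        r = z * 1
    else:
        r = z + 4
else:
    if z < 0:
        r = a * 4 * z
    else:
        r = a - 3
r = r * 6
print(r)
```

48

a=8, z=4
a >= -2 is True; z < 0 is False
→ r = z + 4 = 8
r = 8*6 = 48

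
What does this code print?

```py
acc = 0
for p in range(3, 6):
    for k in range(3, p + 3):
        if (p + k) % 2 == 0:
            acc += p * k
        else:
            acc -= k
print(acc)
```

117

p=3,k=3: even sum, acc = 0+9 = 9
p=3,k=4: odd sum, acc = 9-4 = 5
p=3,k=5: even sum, acc = 5+15 = 20
p=4,k=3: odd sum, acc = 20-3 = 17
p=4,k=4: even sum, acc = 17+16 = 33
p=4,k=5: odd sum, acc = 33-5 = 28
p=4,k=6: even sum, acc = 28+24 = 52
p=5,k=3: even sum, acc = 52+15 = 67
p=5,k=4: odd sum, acc = 67-4 = 63
p=5,k=5: even sum, acc = 63+25 = 88
p=5,k=6: odd sum, acc = 88-6 = 82
p=5,k=7: even sum, acc = 82+35 = 117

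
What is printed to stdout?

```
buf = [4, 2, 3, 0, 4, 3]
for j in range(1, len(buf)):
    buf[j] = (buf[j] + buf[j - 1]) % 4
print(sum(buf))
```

9

j=1: buf[1] = (2+4)%4 = 2 → [4, 2, 3, 0, 4, 3]
j=2: buf[2] = (3+2)%4 = 1 → [4, 2, 1, 0, 4, 3]
j=3: buf[3] = (0+1)%4 = 1 → [4, 2, 1, 1, 4, 3]
j=4: buf[4] = (4+1)%4 = 1 → [4, 2, 1, 1, 1, 3]
j=5: buf[5] = (3+1)%4 = 0 → [4, 2, 1, 1, 1, 0]
sum = 9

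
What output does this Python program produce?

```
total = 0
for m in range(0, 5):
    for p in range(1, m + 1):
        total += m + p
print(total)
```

m=1,p=1: total = 0+2 = 2
m=2,p=1: total = 2+3 = 5
m=2,p=2: total = 5+4 = 9
m=3,p=1: total = 9+4 = 13
m=3,p=2: total = 13+5 = 18
m=3,p=3: total = 18+6 = 24
m=4,p=1: total = 24+5 = 29
m=4,p=2: total = 29+6 = 35
m=4,p=3: total = 35+7 = 42
m=4,p=4: total = 42+8 = 50

50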